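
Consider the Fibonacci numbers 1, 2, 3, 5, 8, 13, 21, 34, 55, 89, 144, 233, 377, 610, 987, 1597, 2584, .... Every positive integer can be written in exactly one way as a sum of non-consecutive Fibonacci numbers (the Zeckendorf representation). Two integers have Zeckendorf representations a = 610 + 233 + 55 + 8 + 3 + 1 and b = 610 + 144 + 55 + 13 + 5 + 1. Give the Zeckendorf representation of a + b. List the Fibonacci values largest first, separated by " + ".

The two numbers are 910 and 828, so their sum is 1738.
Greedily peel off the largest Fibonacci term at each step:
1738: greatest Fibonacci not exceeding it is 1597, leaving 141
141: greatest Fibonacci not exceeding it is 89, leaving 52
52: greatest Fibonacci not exceeding it is 34, leaving 18
18: greatest Fibonacci not exceeding it is 13, leaving 5
5: greatest Fibonacci not exceeding it is 5, leaving 0

1597 + 89 + 34 + 13 + 5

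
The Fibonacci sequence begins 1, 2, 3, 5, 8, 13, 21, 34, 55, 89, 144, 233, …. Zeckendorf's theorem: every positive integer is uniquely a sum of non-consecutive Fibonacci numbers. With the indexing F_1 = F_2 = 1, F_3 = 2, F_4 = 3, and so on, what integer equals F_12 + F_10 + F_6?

207

F_12 + F_10 + F_6 = 144 + 55 + 8 = 207.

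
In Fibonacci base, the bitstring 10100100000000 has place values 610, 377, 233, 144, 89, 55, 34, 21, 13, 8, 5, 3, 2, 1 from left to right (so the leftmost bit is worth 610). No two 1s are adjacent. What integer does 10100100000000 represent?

Summing the place values of the 1 bits: 610 + 233 + 55 = 898.

898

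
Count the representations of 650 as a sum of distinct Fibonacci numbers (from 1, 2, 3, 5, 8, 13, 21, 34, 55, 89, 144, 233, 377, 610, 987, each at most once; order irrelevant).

Starting from the Zeckendorf form and repeatedly splitting a term F_k into F_{k−1} + F_{k−2} (when neither is already used) reaches every representation.
650 = 610+34+5+1 = 610+34+3+2+1 = 610+21+13+5+1 = 377+233+34+5+1 = … (14 more), for 18 in all.

18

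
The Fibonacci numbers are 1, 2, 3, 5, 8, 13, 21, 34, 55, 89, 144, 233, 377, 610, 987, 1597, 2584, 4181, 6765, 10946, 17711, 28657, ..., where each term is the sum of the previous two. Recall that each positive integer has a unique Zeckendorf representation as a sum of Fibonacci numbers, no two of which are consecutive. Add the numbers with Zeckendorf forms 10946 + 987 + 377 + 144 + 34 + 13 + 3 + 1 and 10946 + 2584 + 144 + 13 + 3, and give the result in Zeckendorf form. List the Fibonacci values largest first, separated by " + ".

17711 + 6765 + 1597 + 89 + 21 + 8 + 3 + 1

The two numbers are 12505 and 13690, so their sum is 26195.
Greedy algorithm:
take 17711 (≤ 26195); 26195 − 17711 = 8484
take 6765 (≤ 8484); 8484 − 6765 = 1719
take 1597 (≤ 1719); 1719 − 1597 = 122
take 89 (≤ 122); 122 − 89 = 33
take 21 (≤ 33); 33 − 21 = 12
take 8 (≤ 12); 12 − 8 = 4
take 3 (≤ 4); 4 − 3 = 1
take 1 (≤ 1); 1 − 1 = 0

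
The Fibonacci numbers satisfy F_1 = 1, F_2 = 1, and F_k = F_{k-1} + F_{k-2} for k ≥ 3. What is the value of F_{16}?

Iterating the recurrence up to F_{12} = 144 and F_{11} = 89:
F_{13} = F_{12} + F_{11} = 144 + 89 = 233
F_{14} = F_{13} + F_{12} = 233 + 144 = 377
F_{15} = F_{14} + F_{13} = 377 + 233 = 610
F_{16} = F_{15} + F_{14} = 610 + 377 = 987

987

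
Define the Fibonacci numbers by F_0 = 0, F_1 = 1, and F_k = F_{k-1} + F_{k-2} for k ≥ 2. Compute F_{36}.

Iterating the recurrence up to F_{29} = 514229 and F_{28} = 317811:
F_{30} = F_{29} + F_{28} = 514229 + 317811 = 832040
F_{31} = F_{30} + F_{29} = 832040 + 514229 = 1346269
F_{32} = F_{31} + F_{30} = 1346269 + 832040 = 2178309
F_{33} = F_{32} + F_{31} = 2178309 + 1346269 = 3524578
F_{34} = F_{33} + F_{32} = 3524578 + 2178309 = 5702887
F_{35} = F_{34} + F_{33} = 5702887 + 3524578 = 9227465
F_{36} = F_{35} + F_{34} = 9227465 + 5702887 = 14930352

14930352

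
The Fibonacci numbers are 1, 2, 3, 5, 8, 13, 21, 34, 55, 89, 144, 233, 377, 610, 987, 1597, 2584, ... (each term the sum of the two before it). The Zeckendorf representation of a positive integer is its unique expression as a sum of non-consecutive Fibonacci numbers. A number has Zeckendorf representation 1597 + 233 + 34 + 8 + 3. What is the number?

1597 + 233 + 34 + 8 + 3 = 1875.

1875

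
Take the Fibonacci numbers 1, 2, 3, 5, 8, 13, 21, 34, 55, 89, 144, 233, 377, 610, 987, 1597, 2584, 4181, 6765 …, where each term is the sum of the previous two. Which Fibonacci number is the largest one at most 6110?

4181 ≤ 6110 < 6765, so the largest Fibonacci number not exceeding 6110 is 4181.

4181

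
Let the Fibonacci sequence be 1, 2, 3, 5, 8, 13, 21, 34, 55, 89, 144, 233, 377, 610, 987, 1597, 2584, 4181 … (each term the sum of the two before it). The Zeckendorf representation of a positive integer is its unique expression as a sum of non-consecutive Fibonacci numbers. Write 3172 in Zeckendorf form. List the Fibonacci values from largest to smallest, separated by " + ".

Greedily peel off the largest Fibonacci term at each step:
2584 ≤ 3172 < 4181, so take 2584; remainder 588
377 ≤ 588 < 610, so take 377; remainder 211
144 ≤ 211 < 233, so take 144; remainder 67
55 ≤ 67 < 89, so take 55; remainder 12
8 ≤ 12 < 13, so take 8; remainder 4
3 ≤ 4 < 5, so take 3; remainder 1
1 ≤ 1 < 2, so take 1; remainder 0
So 3172 = 2584 + 377 + 144 + 55 + 8 + 3 + 1, with no two terms consecutive in the sequence.

2584 + 377 + 144 + 55 + 8 + 3 + 1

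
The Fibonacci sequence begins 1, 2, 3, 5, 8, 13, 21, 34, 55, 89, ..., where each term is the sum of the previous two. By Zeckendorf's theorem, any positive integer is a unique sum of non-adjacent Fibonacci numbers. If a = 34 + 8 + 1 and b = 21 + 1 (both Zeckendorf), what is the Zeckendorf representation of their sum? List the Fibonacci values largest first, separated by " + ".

55 + 8 + 2

The two numbers are 43 and 22, so their sum is 65.
Repeatedly subtract the largest Fibonacci number that fits:
65 − 55 = 10
10 − 8 = 2
2 − 2 = 0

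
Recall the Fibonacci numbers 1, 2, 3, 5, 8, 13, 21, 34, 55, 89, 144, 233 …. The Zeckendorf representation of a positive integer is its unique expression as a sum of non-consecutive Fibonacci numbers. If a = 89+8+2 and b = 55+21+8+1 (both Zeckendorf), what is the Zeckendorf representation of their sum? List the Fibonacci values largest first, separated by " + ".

144 + 34 + 5 + 1

The two numbers are 99 and 85, so their sum is 184.
Repeatedly subtract the largest Fibonacci number that fits:
take 144 (≤ 184); 184 − 144 = 40
take 34 (≤ 40); 40 − 34 = 6
take 5 (≤ 6); 6 − 5 = 1
take 1 (≤ 1); 1 − 1 = 0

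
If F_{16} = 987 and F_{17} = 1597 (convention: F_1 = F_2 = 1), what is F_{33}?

3524578

By F_{2k+1} = F_k² + F_{k+1}²: F_{33} = 987² + 1597² = 974169 + 2550409 = 3524578.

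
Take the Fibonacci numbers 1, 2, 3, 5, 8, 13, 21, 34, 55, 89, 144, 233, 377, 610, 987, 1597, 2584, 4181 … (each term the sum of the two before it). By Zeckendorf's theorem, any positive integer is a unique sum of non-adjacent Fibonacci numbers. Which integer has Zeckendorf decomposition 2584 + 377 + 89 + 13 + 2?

3065

2584 + 377 + 89 + 13 + 2 = 3065.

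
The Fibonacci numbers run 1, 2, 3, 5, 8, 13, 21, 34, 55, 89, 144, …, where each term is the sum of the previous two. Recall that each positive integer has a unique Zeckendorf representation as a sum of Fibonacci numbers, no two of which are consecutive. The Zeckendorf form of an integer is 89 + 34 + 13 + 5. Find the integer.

89 + 34 + 13 + 5 = 141.

141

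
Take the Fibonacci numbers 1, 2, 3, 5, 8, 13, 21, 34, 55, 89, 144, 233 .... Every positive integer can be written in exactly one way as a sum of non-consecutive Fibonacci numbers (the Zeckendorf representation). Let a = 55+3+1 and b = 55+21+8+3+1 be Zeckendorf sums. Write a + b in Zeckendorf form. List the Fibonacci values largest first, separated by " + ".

144 + 3

The two numbers are 59 and 88, so their sum is 147.
subtract 144 from 147: 3 remains
subtract 3 from 3: 0 remains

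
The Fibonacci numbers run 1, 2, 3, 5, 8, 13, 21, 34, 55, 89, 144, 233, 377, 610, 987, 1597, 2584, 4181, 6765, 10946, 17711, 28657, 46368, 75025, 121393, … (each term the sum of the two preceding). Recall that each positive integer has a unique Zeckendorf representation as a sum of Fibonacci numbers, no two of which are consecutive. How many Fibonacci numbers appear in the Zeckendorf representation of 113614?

113614 − 75025 = 38589
38589 − 28657 = 9932
9932 − 6765 = 3167
3167 − 2584 = 583
583 − 377 = 206
206 − 144 = 62
62 − 55 = 7
7 − 5 = 2
2 − 2 = 0
113614 = 75025 + 28657 + 6765 + 2584 + 377 + 144 + 55 + 5 + 2, which has 9 terms.

9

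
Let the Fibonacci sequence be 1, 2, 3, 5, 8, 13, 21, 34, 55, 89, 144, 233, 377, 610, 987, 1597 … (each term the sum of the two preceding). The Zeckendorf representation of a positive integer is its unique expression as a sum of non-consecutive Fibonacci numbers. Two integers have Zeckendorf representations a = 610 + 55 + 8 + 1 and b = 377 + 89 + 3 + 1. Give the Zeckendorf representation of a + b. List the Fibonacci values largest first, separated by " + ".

The two numbers are 674 and 470, so their sum is 1144.
take 987 (≤ 1144); 1144 − 987 = 157
take 144 (≤ 157); 157 − 144 = 13
take 13 (≤ 13); 13 − 13 = 0

987 + 144 + 13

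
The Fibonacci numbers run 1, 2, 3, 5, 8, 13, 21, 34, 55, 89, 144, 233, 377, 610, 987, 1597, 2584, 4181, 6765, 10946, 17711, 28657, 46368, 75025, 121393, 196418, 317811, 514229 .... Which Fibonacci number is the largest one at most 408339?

317811

317811 ≤ 408339 < 514229, so the largest Fibonacci number not exceeding 408339 is 317811.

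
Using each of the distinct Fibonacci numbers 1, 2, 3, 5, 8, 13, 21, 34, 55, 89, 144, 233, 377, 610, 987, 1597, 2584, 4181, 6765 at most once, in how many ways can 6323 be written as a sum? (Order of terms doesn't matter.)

63

6323 = 4181+1597+377+144+21+3 = 4181+1597+377+144+21+2+1 = 4181+1597+377+144+13+8+3 = … (60 more), for 63 in all.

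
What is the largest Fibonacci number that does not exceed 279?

233

233 ≤ 279 < 377, so the largest Fibonacci number not exceeding 279 is 233.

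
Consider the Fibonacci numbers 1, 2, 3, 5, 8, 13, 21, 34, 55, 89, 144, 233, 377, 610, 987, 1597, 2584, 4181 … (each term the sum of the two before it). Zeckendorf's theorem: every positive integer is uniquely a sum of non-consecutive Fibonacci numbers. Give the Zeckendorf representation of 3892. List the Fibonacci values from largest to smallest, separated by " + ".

2584 + 987 + 233 + 55 + 21 + 8 + 3 + 1

Repeatedly subtract the largest Fibonacci number that fits:
3892 − 2584 = 1308
1308 − 987 = 321
321 − 233 = 88
88 − 55 = 33
33 − 21 = 12
12 − 8 = 4
4 − 3 = 1
1 − 1 = 0
So 3892 = 2584 + 987 + 233 + 55 + 21 + 8 + 3 + 1, with no two terms consecutive in the sequence.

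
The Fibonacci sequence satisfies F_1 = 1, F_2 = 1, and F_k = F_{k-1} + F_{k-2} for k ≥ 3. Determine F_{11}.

Iterating the recurrence up to F_{6} = 8 and F_{5} = 5:
F_{7} = F_{6} + F_{5} = 8 + 5 = 13
F_{8} = F_{7} + F_{6} = 13 + 8 = 21
F_{9} = F_{8} + F_{7} = 21 + 13 = 34
F_{10} = F_{9} + F_{8} = 34 + 21 = 55
F_{11} = F_{10} + F_{9} = 55 + 34 = 89

89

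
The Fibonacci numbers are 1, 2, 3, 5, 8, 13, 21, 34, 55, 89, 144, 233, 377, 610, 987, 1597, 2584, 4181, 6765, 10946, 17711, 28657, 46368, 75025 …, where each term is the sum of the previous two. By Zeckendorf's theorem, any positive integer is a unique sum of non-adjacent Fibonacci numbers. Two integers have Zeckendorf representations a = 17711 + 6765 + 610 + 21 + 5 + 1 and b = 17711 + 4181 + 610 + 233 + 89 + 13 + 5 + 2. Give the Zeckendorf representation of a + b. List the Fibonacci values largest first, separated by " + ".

The two numbers are 25113 and 22844, so their sum is 47957.
subtract 46368 from 47957: 1589 remains
subtract 987 from 1589: 602 remains
subtract 377 from 602: 225 remains
subtract 144 from 225: 81 remains
subtract 55 from 81: 26 remains
subtract 21 from 26: 5 remains
subtract 5 from 5: 0 remains

46368 + 987 + 377 + 144 + 55 + 21 + 5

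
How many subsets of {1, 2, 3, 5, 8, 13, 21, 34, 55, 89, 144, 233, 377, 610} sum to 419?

419 = 377+34+8 = 377+34+5+3 = 377+21+13+8 = … (15 more), for 18 in all.

18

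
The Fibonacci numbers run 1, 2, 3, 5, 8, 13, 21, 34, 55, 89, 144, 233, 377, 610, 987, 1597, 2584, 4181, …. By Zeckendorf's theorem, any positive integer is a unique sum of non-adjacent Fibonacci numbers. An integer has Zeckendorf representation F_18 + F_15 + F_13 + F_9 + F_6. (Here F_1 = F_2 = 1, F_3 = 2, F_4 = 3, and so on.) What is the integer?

F_18 + F_15 + F_13 + F_9 + F_6 = 2584 + 610 + 233 + 34 + 8 = 3469.

3469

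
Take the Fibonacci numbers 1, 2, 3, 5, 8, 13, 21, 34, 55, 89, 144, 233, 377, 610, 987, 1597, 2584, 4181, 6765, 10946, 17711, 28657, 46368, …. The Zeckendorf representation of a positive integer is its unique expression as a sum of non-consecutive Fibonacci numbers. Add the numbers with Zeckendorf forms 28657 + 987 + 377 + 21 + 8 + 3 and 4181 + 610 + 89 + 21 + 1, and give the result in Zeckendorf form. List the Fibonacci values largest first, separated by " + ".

28657 + 4181 + 1597 + 377 + 89 + 34 + 13 + 5 + 2

The two numbers are 30053 and 4902, so their sum is 34955.
34955 − 28657 = 6298
6298 − 4181 = 2117
2117 − 1597 = 520
520 − 377 = 143
143 − 89 = 54
54 − 34 = 20
20 − 13 = 7
7 − 5 = 2
2 − 2 = 0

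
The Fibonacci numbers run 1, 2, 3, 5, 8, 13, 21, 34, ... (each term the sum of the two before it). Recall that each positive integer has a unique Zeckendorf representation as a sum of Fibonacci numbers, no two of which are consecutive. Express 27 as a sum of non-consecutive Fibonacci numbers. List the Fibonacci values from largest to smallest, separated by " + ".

21 + 5 + 1

Repeatedly subtract the largest Fibonacci number that fits:
subtract 21 from 27: 6 remains
subtract 5 from 6: 1 remains
subtract 1 from 1: 0 remains
So 27 = 21 + 5 + 1, with no two terms consecutive in the sequence.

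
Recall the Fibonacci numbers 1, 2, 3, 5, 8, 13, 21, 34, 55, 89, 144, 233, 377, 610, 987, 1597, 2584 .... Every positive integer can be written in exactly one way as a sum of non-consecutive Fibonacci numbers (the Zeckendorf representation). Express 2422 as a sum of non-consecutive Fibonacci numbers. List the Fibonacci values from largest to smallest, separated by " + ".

Greedily peel off the largest Fibonacci term at each step:
subtract 1597 from 2422: 825 remains
subtract 610 from 825: 215 remains
subtract 144 from 215: 71 remains
subtract 55 from 71: 16 remains
subtract 13 from 16: 3 remains
subtract 3 from 3: 0 remains
So 2422 = 1597 + 610 + 144 + 55 + 13 + 3, with no two terms consecutive in the sequence.

1597 + 610 + 144 + 55 + 13 + 3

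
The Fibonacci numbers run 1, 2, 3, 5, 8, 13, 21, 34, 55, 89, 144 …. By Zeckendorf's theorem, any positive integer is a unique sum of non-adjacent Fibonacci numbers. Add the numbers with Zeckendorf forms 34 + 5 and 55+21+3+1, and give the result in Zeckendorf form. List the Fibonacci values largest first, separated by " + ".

The two numbers are 39 and 80, so their sum is 119.
take 89 (≤ 119); 119 − 89 = 30
take 21 (≤ 30); 30 − 21 = 9
take 8 (≤ 9); 9 − 8 = 1
take 1 (≤ 1); 1 − 1 = 0

89 + 21 + 8 + 1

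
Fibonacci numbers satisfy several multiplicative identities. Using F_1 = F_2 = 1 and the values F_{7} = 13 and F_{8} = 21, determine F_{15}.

610

By F_{2k+1} = F_k² + F_{k+1}²: F_{15} = 13² + 21² = 169 + 441 = 610.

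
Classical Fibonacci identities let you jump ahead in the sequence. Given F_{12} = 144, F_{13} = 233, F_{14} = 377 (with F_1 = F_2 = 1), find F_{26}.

By the addition formula F_{m+n} = F_m F_{n+1} + F_{m−1} F_n with m=13, n=13: F_{26} = 233·377 + 144·233 = 87841 + 33552 = 121393.

121393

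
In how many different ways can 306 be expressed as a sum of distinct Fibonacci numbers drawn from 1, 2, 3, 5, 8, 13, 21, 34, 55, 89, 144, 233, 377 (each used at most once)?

12

Each representation comes from the Zeckendorf form by replacing some F_k with F_{k−1} + F_{k−2} where possible.
306 = 233+55+13+5 = 233+55+13+3+2 = 233+34+21+13+5 = 144+89+55+13+5 = … (8 more), for 12 in all.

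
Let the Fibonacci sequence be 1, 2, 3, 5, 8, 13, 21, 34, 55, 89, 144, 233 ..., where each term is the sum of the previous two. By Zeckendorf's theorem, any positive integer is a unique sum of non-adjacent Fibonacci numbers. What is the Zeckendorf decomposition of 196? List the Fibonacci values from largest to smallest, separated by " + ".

144 + 34 + 13 + 5

196: greatest Fibonacci not exceeding it is 144, leaving 52
52: greatest Fibonacci not exceeding it is 34, leaving 18
18: greatest Fibonacci not exceeding it is 13, leaving 5
5: greatest Fibonacci not exceeding it is 5, leaving 0
So 196 = 144 + 34 + 13 + 5, with no two terms consecutive in the sequence.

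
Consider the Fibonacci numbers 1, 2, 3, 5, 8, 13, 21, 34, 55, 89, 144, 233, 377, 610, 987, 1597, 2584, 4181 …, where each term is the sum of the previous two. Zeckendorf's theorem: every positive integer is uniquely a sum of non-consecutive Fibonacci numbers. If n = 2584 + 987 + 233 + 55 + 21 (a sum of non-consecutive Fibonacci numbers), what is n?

3880

2584 + 987 + 233 + 55 + 21 = 3880.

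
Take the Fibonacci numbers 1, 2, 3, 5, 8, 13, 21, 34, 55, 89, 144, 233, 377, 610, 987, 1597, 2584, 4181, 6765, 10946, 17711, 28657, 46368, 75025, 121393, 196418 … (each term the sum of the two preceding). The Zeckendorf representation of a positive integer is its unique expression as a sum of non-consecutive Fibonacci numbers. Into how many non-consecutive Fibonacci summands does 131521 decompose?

Greedy algorithm:
take 121393 (≤ 131521); 131521 − 121393 = 10128
take 6765 (≤ 10128); 10128 − 6765 = 3363
take 2584 (≤ 3363); 3363 − 2584 = 779
take 610 (≤ 779); 779 − 610 = 169
take 144 (≤ 169); 169 − 144 = 25
take 21 (≤ 25); 25 − 21 = 4
take 3 (≤ 4); 4 − 3 = 1
take 1 (≤ 1); 1 − 1 = 0
131521 = 121393 + 6765 + 2584 + 610 + 144 + 21 + 3 + 1, which has 8 terms.

8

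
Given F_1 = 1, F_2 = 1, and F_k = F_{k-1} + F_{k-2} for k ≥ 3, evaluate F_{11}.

Iterating the recurrence up to F_{5} = 5 and F_{4} = 3:
F_{6} = F_{5} + F_{4} = 5 + 3 = 8
F_{7} = F_{6} + F_{5} = 8 + 5 = 13
F_{8} = F_{7} + F_{6} = 13 + 8 = 21
F_{9} = F_{8} + F_{7} = 21 + 13 = 34
F_{10} = F_{9} + F_{8} = 34 + 21 = 55
F_{11} = F_{10} + F_{9} = 55 + 34 = 89

89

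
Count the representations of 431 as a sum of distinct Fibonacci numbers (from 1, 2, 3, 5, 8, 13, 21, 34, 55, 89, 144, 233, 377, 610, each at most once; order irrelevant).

431 = 377+34+13+5+2 = 233+144+34+13+5+2 = 233+89+55+34+13+5+2 — 3 representations.

3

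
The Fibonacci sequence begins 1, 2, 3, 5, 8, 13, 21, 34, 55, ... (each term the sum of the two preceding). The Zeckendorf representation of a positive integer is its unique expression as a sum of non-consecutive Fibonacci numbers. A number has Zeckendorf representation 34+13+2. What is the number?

49

34+13+2 = 49.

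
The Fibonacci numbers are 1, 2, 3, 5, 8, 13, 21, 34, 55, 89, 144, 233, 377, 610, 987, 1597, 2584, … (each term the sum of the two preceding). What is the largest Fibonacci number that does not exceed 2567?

1597

1597 ≤ 2567 < 2584, so the largest Fibonacci number not exceeding 2567 is 1597.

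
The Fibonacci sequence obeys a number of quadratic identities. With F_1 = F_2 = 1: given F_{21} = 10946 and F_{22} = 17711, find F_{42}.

By the doubling identity F_{2k} = F_k(2F_{k+1} − F_k): F_{42} = 10946·(2·17711 − 10946) = 10946·24476 = 267914296.

267914296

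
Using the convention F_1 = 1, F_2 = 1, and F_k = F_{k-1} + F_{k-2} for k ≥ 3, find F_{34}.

Iterating the recurrence up to F_{28} = 317811 and F_{27} = 196418:
F_{29} = F_{28} + F_{27} = 317811 + 196418 = 514229
F_{30} = F_{29} + F_{28} = 514229 + 317811 = 832040
F_{31} = F_{30} + F_{29} = 832040 + 514229 = 1346269
F_{32} = F_{31} + F_{30} = 1346269 + 832040 = 2178309
F_{33} = F_{32} + F_{31} = 2178309 + 1346269 = 3524578
F_{34} = F_{33} + F_{32} = 3524578 + 2178309 = 5702887

5702887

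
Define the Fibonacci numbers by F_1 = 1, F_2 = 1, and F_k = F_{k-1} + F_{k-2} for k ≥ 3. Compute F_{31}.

1346269

Iterating the recurrence up to F_{25} = 75025 and F_{24} = 46368:
F_{26} = F_{25} + F_{24} = 75025 + 46368 = 121393
F_{27} = F_{26} + F_{25} = 121393 + 75025 = 196418
F_{28} = F_{27} + F_{26} = 196418 + 121393 = 317811
F_{29} = F_{28} + F_{27} = 317811 + 196418 = 514229
F_{30} = F_{29} + F_{28} = 514229 + 317811 = 832040
F_{31} = F_{30} + F_{29} = 832040 + 514229 = 1346269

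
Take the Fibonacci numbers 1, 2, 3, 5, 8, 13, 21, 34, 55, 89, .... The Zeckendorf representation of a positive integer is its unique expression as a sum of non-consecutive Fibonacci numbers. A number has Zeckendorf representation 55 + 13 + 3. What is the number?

71

55 + 13 + 3 = 71.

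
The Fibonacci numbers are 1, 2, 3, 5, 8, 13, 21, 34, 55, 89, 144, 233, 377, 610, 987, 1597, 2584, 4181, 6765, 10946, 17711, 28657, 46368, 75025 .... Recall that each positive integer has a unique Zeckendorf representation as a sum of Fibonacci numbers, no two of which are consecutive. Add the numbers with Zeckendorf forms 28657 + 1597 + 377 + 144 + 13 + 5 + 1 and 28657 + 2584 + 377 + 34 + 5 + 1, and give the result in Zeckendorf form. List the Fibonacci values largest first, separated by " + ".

46368 + 10946 + 4181 + 610 + 233 + 89 + 21 + 3 + 1

The two numbers are 30794 and 31658, so their sum is 62452.
Greedy algorithm:
46368 ≤ 62452 < 75025, so take 46368; remainder 16084
10946 ≤ 16084 < 17711, so take 10946; remainder 5138
4181 ≤ 5138 < 6765, so take 4181; remainder 957
610 ≤ 957 < 987, so take 610; remainder 347
233 ≤ 347 < 377, so take 233; remainder 114
89 ≤ 114 < 144, so take 89; remainder 25
21 ≤ 25 < 34, so take 21; remainder 4
3 ≤ 4 < 5, so take 3; remainder 1
1 ≤ 1 < 2, so take 1; remainder 0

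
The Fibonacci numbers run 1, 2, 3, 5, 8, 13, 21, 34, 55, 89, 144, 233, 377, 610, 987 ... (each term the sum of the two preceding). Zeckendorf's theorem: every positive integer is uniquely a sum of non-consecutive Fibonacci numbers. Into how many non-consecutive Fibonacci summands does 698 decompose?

6

take 610 (≤ 698); 698 − 610 = 88
take 55 (≤ 88); 88 − 55 = 33
take 21 (≤ 33); 33 − 21 = 12
take 8 (≤ 12); 12 − 8 = 4
take 3 (≤ 4); 4 − 3 = 1
take 1 (≤ 1); 1 − 1 = 0
698 = 610 + 55 + 21 + 8 + 3 + 1, which has 6 terms.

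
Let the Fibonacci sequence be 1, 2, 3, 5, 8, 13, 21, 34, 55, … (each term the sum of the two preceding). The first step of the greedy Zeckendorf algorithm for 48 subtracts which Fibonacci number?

34 ≤ 48 < 55, so the largest Fibonacci number not exceeding 48 is 34.

34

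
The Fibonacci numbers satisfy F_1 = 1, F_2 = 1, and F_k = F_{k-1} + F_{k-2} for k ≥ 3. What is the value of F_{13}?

Iterating the recurrence up to F_{5} = 5 and F_{4} = 3:
F_{6} = F_{5} + F_{4} = 5 + 3 = 8
F_{7} = F_{6} + F_{5} = 8 + 5 = 13
F_{8} = F_{7} + F_{6} = 13 + 8 = 21
F_{9} = F_{8} + F_{7} = 21 + 13 = 34
F_{10} = F_{9} + F_{8} = 34 + 21 = 55
F_{11} = F_{10} + F_{9} = 55 + 34 = 89
F_{12} = F_{11} + F_{10} = 89 + 55 = 144
F_{13} = F_{12} + F_{11} = 144 + 89 = 233

233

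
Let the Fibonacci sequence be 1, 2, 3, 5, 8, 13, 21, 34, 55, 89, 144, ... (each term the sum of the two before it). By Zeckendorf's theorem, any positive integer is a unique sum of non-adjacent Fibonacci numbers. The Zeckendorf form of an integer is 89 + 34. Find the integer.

89 + 34 = 123.

123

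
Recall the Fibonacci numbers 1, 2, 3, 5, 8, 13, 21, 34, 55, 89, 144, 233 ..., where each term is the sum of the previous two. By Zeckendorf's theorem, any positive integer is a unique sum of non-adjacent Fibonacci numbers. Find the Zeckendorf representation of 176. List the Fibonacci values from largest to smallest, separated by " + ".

take 144 (≤ 176); 176 − 144 = 32
take 21 (≤ 32); 32 − 21 = 11
take 8 (≤ 11); 11 − 8 = 3
take 3 (≤ 3); 3 − 3 = 0
So 176 = 144 + 21 + 8 + 3, with no two terms consecutive in the sequence.

144 + 21 + 8 + 3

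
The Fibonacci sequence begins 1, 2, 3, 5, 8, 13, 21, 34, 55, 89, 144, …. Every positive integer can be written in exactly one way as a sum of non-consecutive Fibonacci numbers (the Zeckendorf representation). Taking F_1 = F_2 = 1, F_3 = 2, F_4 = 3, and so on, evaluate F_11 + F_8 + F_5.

F_11 + F_8 + F_5 = 89 + 21 + 5 = 115.

115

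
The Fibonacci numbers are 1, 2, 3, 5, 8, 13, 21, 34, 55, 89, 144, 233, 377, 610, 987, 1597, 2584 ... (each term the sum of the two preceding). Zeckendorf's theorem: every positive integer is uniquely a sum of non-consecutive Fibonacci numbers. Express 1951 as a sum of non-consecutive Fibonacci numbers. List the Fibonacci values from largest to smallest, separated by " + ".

Greedily peel off the largest Fibonacci term at each step:
subtract 1597 from 1951: 354 remains
subtract 233 from 354: 121 remains
subtract 89 from 121: 32 remains
subtract 21 from 32: 11 remains
subtract 8 from 11: 3 remains
subtract 3 from 3: 0 remains
So 1951 = 1597 + 233 + 89 + 21 + 8 + 3, with no two terms consecutive in the sequence.

1597 + 233 + 89 + 21 + 8 + 3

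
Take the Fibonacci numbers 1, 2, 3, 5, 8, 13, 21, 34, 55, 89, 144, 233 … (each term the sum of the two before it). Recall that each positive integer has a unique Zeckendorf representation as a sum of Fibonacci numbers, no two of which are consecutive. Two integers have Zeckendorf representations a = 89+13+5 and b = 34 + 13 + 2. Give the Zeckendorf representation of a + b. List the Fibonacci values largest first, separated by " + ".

144 + 8 + 3 + 1

The two numbers are 107 and 49, so their sum is 156.
Greedy algorithm:
take 144 (≤ 156); 156 − 144 = 12
take 8 (≤ 12); 12 − 8 = 4
take 3 (≤ 4); 4 − 3 = 1
take 1 (≤ 1); 1 − 1 = 0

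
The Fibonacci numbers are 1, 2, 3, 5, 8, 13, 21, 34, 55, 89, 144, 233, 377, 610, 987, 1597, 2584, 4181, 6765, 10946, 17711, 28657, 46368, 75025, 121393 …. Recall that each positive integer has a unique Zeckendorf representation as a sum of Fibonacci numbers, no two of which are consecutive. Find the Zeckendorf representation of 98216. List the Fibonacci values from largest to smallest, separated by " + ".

75025 + 17711 + 4181 + 987 + 233 + 55 + 21 + 3

take 75025 (≤ 98216); 98216 − 75025 = 23191
take 17711 (≤ 23191); 23191 − 17711 = 5480
take 4181 (≤ 5480); 5480 − 4181 = 1299
take 987 (≤ 1299); 1299 − 987 = 312
take 233 (≤ 312); 312 − 233 = 79
take 55 (≤ 79); 79 − 55 = 24
take 21 (≤ 24); 24 − 21 = 3
take 3 (≤ 3); 3 − 3 = 0
So 98216 = 75025 + 17711 + 4181 + 987 + 233 + 55 + 21 + 3, with no two terms consecutive in the sequence.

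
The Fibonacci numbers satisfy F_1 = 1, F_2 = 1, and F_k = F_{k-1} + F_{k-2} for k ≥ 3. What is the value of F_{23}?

28657

Iterating the recurrence up to F_{15} = 610 and F_{14} = 377:
F_{16} = F_{15} + F_{14} = 610 + 377 = 987
F_{17} = F_{16} + F_{15} = 987 + 610 = 1597
F_{18} = F_{17} + F_{16} = 1597 + 987 = 2584
F_{19} = F_{18} + F_{17} = 2584 + 1597 = 4181
F_{20} = F_{19} + F_{18} = 4181 + 2584 = 6765
F_{21} = F_{20} + F_{19} = 6765 + 4181 = 10946
F_{22} = F_{21} + F_{20} = 10946 + 6765 = 17711
F_{23} = F_{22} + F_{21} = 17711 + 10946 = 28657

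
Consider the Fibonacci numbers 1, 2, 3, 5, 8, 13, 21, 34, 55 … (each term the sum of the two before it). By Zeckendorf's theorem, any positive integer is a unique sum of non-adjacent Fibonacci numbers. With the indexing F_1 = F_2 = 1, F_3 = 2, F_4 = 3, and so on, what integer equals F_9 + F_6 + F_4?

45

F_9 + F_6 + F_4 = 34 + 8 + 3 = 45.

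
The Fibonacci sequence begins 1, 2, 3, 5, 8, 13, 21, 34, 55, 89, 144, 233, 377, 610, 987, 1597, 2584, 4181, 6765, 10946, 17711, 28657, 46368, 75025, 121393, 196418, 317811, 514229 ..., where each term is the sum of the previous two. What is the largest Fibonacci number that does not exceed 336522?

317811 ≤ 336522 < 514229, so the largest Fibonacci number not exceeding 336522 is 317811.

317811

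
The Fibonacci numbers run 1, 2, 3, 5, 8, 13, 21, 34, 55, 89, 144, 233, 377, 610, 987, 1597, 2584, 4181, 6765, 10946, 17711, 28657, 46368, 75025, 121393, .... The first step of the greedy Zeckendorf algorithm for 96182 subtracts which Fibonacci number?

75025

75025 ≤ 96182 < 121393, so the largest Fibonacci number not exceeding 96182 is 75025.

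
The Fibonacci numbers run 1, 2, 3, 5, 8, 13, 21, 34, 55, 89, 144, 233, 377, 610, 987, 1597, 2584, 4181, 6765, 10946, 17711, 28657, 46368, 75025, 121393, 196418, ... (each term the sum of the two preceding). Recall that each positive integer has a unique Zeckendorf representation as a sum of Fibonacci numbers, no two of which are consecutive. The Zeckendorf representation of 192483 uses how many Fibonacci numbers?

6

Greedy algorithm:
121393 ≤ 192483 < 196418, so take 121393; remainder 71090
46368 ≤ 71090 < 75025, so take 46368; remainder 24722
17711 ≤ 24722 < 28657, so take 17711; remainder 7011
6765 ≤ 7011 < 10946, so take 6765; remainder 246
233 ≤ 246 < 377, so take 233; remainder 13
13 ≤ 13 < 21, so take 13; remainder 0
192483 = 121393 + 46368 + 17711 + 6765 + 233 + 13, which has 6 terms.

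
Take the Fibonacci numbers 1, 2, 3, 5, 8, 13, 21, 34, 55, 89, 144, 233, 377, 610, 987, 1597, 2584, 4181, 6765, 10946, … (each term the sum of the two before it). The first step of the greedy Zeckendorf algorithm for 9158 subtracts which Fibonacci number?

6765

6765 ≤ 9158 < 10946, so the largest Fibonacci number not exceeding 9158 is 6765.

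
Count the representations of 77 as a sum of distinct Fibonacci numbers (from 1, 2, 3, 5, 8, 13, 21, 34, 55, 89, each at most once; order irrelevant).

Starting from the Zeckendorf form and repeatedly splitting a term F_k into F_{k−1} + F_{k−2} (when neither is already used) reaches every representation.
77 = 55+21+1 = 55+13+8+1 = 55+13+5+3+1 = 34+21+13+8+1 = 34+21+13+5+3+1 — 5 representations.

5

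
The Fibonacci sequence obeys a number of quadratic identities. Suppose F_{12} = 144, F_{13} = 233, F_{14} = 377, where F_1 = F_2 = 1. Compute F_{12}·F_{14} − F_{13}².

-1

144·377 − 233² = 54288 − 54289 = -1. (Cassini's identity: F_{k−1}F_{k+1} − F_k² = (−1)^k.)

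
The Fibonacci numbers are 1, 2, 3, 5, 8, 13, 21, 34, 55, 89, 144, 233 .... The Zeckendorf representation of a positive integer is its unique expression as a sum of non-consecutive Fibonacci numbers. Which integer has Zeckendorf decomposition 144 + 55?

199

144 + 55 = 199.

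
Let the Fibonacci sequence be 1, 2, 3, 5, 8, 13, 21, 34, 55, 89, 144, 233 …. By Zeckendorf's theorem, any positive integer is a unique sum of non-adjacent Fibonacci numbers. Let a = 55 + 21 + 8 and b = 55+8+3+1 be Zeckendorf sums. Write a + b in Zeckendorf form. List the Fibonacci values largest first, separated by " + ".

The two numbers are 84 and 67, so their sum is 151.
take 144 (≤ 151); 151 − 144 = 7
take 5 (≤ 7); 7 − 5 = 2
take 2 (≤ 2); 2 − 2 = 0

144 + 5 + 2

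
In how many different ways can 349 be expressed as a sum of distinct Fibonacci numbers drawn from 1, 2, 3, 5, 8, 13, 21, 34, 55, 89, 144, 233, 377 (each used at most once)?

12

349 = 233+89+21+5+1 = 233+89+21+3+2+1 = 233+89+13+8+5+1 = 233+55+34+21+5+1 = … (8 more), for 12 in all.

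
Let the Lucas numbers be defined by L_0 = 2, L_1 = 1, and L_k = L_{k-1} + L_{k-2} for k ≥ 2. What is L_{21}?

Iterating the recurrence up to L_{14} = 843 and L_{13} = 521:
L_{15} = L_{14} + L_{13} = 843 + 521 = 1364
L_{16} = L_{15} + L_{14} = 1364 + 843 = 2207
L_{17} = L_{16} + L_{15} = 2207 + 1364 = 3571
L_{18} = L_{17} + L_{16} = 3571 + 2207 = 5778
L_{19} = L_{18} + L_{17} = 5778 + 3571 = 9349
L_{20} = L_{19} + L_{18} = 9349 + 5778 = 15127
L_{21} = L_{20} + L_{19} = 15127 + 9349 = 24476

24476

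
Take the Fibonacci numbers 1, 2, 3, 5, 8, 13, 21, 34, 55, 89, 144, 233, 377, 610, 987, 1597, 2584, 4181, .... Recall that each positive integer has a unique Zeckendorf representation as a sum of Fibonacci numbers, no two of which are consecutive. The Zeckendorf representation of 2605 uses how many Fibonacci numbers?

2

Greedily peel off the largest Fibonacci term at each step:
2584 ≤ 2605 < 4181, so take 2584; remainder 21
21 ≤ 21 < 34, so take 21; remainder 0
2605 = 2584 + 21, which has 2 terms.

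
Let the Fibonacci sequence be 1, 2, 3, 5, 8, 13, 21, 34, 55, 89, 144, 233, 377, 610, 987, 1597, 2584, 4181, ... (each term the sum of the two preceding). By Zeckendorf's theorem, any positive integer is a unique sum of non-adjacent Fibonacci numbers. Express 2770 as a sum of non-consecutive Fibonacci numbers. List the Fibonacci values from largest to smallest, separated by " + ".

Repeatedly subtract the largest Fibonacci number that fits:
subtract 2584 from 2770: 186 remains
subtract 144 from 186: 42 remains
subtract 34 from 42: 8 remains
subtract 8 from 8: 0 remains
So 2770 = 2584 + 144 + 34 + 8, with no two terms consecutive in the sequence.

2584 + 144 + 34 + 8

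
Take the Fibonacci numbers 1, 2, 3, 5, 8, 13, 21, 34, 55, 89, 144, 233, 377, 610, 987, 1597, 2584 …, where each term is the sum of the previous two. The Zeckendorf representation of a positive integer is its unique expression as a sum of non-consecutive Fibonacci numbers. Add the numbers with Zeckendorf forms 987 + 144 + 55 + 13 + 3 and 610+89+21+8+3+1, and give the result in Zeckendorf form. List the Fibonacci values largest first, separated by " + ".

The two numbers are 1202 and 732, so their sum is 1934.
1597 ≤ 1934 < 2584, so take 1597; remainder 337
233 ≤ 337 < 377, so take 233; remainder 104
89 ≤ 104 < 144, so take 89; remainder 15
13 ≤ 15 < 21, so take 13; remainder 2
2 ≤ 2 < 3, so take 2; remainder 0

1597 + 233 + 89 + 13 + 2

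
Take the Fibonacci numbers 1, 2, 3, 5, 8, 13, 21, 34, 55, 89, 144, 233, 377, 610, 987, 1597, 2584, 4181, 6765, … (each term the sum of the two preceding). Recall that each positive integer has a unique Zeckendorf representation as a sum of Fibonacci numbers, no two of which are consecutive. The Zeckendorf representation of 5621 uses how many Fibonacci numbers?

Greedily peel off the largest Fibonacci term at each step:
take 4181 (≤ 5621); 5621 − 4181 = 1440
take 987 (≤ 1440); 1440 − 987 = 453
take 377 (≤ 453); 453 − 377 = 76
take 55 (≤ 76); 76 − 55 = 21
take 21 (≤ 21); 21 − 21 = 0
5621 = 4181 + 987 + 377 + 55 + 21, which has 5 terms.

5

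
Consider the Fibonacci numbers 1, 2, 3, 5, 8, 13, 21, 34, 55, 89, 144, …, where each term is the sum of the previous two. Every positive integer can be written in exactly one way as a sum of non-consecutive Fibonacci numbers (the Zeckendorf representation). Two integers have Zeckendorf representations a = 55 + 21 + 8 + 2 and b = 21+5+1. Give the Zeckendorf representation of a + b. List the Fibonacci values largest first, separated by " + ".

The two numbers are 86 and 27, so their sum is 113.
113 − 89 = 24
24 − 21 = 3
3 − 3 = 0

89 + 21 + 3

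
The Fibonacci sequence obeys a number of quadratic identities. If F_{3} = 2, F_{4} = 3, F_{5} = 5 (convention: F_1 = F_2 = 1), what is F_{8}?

21

By the addition formula F_{m+n} = F_m F_{n+1} + F_{m−1} F_n with m=4, n=4: F_{8} = 3·5 + 2·3 = 15 + 6 = 21.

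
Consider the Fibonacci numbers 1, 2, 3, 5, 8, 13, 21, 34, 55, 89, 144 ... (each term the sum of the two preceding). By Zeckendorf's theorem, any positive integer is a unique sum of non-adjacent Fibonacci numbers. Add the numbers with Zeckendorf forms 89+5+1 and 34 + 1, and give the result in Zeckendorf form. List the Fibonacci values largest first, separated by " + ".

89 + 34 + 5 + 2

The two numbers are 95 and 35, so their sum is 130.
subtract 89 from 130: 41 remains
subtract 34 from 41: 7 remains
subtract 5 from 7: 2 remains
subtract 2 from 2: 0 remains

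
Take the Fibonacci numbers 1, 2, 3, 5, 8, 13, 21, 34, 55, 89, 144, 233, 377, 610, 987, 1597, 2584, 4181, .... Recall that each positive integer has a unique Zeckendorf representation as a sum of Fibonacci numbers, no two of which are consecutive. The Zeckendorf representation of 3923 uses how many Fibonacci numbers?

7

take 2584 (≤ 3923); 3923 − 2584 = 1339
take 987 (≤ 1339); 1339 − 987 = 352
take 233 (≤ 352); 352 − 233 = 119
take 89 (≤ 119); 119 − 89 = 30
take 21 (≤ 30); 30 − 21 = 9
take 8 (≤ 9); 9 − 8 = 1
take 1 (≤ 1); 1 − 1 = 0
3923 = 2584 + 987 + 233 + 89 + 21 + 8 + 1, which has 7 terms.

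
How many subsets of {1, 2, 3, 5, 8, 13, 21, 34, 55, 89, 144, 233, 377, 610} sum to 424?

Each representation comes from the Zeckendorf form by replacing some F_k with F_{k−1} + F_{k−2} where possible.
424 = 377+34+13 = 377+34+8+5 = 233+144+34+13 = 377+34+8+3+2 = … (11 more), for 15 in all.

15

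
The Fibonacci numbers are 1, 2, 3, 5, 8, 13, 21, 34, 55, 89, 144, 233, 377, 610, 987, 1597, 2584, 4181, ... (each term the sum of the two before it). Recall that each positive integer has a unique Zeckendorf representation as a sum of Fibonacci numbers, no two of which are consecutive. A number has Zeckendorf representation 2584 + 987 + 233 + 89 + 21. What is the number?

3914

2584 + 987 + 233 + 89 + 21 = 3914.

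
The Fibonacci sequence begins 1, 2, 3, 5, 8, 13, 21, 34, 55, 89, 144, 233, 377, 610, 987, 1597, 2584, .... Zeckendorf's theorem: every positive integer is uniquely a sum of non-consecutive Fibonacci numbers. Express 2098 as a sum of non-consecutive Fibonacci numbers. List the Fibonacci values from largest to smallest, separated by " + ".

1597 + 377 + 89 + 34 + 1

take 1597 (≤ 2098); 2098 − 1597 = 501
take 377 (≤ 501); 501 − 377 = 124
take 89 (≤ 124); 124 − 89 = 35
take 34 (≤ 35); 35 − 34 = 1
take 1 (≤ 1); 1 − 1 = 0
So 2098 = 1597 + 377 + 89 + 34 + 1, with no two terms consecutive in the sequence.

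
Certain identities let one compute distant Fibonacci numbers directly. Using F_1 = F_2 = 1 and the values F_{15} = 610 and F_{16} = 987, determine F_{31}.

By F_{2k+1} = F_k² + F_{k+1}²: F_{31} = 610² + 987² = 372100 + 974169 = 1346269.

1346269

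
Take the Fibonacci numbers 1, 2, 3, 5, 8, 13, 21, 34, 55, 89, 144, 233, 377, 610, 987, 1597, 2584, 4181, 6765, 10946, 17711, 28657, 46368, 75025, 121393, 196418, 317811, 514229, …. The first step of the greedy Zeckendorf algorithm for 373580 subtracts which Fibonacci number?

317811

317811 ≤ 373580 < 514229, so the largest Fibonacci number not exceeding 373580 is 317811.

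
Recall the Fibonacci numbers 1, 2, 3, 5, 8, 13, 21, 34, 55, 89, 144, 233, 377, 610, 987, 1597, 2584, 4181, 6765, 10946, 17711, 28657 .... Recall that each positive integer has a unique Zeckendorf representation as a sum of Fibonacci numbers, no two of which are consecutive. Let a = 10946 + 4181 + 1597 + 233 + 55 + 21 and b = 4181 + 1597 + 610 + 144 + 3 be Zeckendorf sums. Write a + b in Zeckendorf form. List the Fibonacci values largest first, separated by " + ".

The two numbers are 17033 and 6535, so their sum is 23568.
Repeatedly subtract the largest Fibonacci number that fits:
17711 ≤ 23568 < 28657, so take 17711; remainder 5857
4181 ≤ 5857 < 6765, so take 4181; remainder 1676
1597 ≤ 1676 < 2584, so take 1597; remainder 79
55 ≤ 79 < 89, so take 55; remainder 24
21 ≤ 24 < 34, so take 21; remainder 3
3 ≤ 3 < 5, so take 3; remainder 0

17711 + 4181 + 1597 + 55 + 21 + 3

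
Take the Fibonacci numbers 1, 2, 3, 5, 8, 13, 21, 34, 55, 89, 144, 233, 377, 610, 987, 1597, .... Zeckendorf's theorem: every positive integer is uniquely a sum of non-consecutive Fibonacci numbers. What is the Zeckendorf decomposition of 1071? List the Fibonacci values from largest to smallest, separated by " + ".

987 + 55 + 21 + 8

Greedy algorithm:
take 987 (≤ 1071); 1071 − 987 = 84
take 55 (≤ 84); 84 − 55 = 29
take 21 (≤ 29); 29 − 21 = 8
take 8 (≤ 8); 8 − 8 = 0
So 1071 = 987 + 55 + 21 + 8, with no two terms consecutive in the sequence.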